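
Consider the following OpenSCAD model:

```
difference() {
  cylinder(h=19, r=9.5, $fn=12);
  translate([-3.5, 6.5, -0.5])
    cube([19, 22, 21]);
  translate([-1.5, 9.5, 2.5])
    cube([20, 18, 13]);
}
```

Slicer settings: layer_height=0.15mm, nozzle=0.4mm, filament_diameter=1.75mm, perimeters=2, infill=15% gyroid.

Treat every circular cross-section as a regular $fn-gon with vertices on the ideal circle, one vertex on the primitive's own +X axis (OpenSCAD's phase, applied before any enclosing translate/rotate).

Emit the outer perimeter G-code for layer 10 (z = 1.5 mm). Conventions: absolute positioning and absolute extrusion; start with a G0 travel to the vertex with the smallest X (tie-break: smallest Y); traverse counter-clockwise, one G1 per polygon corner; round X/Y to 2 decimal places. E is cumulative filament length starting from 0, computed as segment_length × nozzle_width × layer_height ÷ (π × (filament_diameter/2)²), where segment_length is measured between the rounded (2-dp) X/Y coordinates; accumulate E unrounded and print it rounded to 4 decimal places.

G0 X-9.50 Y0.00 Z1.50
G1 X-8.23 Y-4.75 E0.1227
G1 X-4.75 Y-8.23 E0.2454
G1 X0.00 Y-9.50 E0.3681
G1 X4.75 Y-8.23 E0.4907
G1 X8.23 Y-4.75 E0.6135
G1 X9.50 Y0.00 E0.7361
G1 X8.23 Y4.75 E0.8588
G1 X6.48 Y6.50 E0.9205
G1 X-3.50 Y6.50 E1.1695
G1 X-3.50 Y8.56 E1.2209
G1 X-4.75 Y8.23 E1.2531
G1 X-8.23 Y4.75 E1.3759
G1 X-9.50 Y0.00 E1.4985

At z = 1.5 mm: the cylinder: section is a regular 12-gon, circumradius r=9.5; the cube at (-3.5, 6.5) is present — its section is the full 19×22 rectangle; the cube at (-1.5, 9.5) is not intersected at this z (z outside [2.5, 15.5]); Subtracting the remaining from the first: starting from the r=9.5 cylinder, the 19×22 cube at (-3.5, 6.5) partially overlaps it — only the 21.58 mm² overlap (of its 418.00 mm²) is removed, clipping the outline — 1 connected region. The outline is a single polygon with 13 vertices. Extrusion per mm of travel: 0.4 × 0.15 / (π × 0.875²) = 0.024945. Accumulating E over each segment gives final E = 1.4985.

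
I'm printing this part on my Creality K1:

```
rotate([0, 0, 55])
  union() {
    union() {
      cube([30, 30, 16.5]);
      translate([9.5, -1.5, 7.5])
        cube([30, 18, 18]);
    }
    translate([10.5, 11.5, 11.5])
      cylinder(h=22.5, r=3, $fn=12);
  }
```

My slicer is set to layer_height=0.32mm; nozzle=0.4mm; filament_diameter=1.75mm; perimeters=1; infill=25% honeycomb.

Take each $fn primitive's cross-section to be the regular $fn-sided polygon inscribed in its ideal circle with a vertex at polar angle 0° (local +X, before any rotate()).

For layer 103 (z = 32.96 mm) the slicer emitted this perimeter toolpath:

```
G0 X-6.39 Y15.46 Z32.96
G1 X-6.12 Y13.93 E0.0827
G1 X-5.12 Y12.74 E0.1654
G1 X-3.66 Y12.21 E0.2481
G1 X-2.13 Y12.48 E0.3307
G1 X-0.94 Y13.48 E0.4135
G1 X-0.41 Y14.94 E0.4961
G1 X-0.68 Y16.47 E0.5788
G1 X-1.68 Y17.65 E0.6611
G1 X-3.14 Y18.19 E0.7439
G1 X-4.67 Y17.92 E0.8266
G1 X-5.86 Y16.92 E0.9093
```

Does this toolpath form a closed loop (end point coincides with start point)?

no

Start point (G0): (-6.39, 15.46). End point (last G1): the path does not return to the start — open.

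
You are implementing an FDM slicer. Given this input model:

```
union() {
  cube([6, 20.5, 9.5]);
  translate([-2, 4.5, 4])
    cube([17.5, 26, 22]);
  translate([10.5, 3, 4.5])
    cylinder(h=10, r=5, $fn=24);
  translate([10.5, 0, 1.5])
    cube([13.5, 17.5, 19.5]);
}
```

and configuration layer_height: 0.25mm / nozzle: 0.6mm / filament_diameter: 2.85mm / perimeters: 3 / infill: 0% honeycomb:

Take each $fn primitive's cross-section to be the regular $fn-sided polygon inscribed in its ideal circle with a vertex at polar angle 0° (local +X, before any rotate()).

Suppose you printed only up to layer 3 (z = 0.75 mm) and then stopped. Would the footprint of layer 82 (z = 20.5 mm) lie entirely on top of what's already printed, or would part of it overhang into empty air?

Compare the two slices. At z = 0.75: the 6×20.5 cube contributes its full rectangle (area 123.00 mm²); the cube at (-2, 4.5) is not intersected at this z (z outside [4, 26]); the cylinder at (10.5, 3) is not intersected at this z (z outside [4.5, 14.5]); the cube at (10.5, 0) is not intersected at this z (z outside [1.5, 21]); Taking the union: only the 6×20.5 cube is present, so the union is just that shape — area = 123.00 mm². At z = 20.5: the cube is not intersected at this z (z outside [0, 9.5]); the 17.5×26 cube at (-2, 4.5) contributes its full rectangle (area 455.00 mm²); the cylinder at (10.5, 3) is not intersected at this z (z outside [4.5, 14.5]); the cube at (10.5, 0) (footprint 13.5×17.5) is included at this height (area 236.25 mm²); Taking the union: the regions partially overlap — summed areas 691.25 mm² minus the doubly-counted overlap 65.00 mm² gives 626.25 mm² — area = 626.25 mm². Checking containment: at z = 20.5 the cross-section extends beyond the z = 0.75 cross-section by about 530.25 mm².

part overhangs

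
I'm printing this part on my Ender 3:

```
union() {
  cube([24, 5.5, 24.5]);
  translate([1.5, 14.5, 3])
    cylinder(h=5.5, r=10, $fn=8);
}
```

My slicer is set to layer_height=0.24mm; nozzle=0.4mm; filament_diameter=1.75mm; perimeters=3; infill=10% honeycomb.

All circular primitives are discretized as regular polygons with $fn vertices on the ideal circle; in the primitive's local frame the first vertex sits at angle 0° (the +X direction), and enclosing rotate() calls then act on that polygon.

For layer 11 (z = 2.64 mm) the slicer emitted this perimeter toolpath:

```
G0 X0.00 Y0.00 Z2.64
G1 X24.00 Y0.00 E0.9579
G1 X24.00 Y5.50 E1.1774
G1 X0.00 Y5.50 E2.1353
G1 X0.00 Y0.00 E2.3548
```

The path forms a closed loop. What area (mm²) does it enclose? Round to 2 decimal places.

132.00 mm²

Apply the shoelace formula to the sequence of (X, Y) vertices; enclosed area = 132.00 mm².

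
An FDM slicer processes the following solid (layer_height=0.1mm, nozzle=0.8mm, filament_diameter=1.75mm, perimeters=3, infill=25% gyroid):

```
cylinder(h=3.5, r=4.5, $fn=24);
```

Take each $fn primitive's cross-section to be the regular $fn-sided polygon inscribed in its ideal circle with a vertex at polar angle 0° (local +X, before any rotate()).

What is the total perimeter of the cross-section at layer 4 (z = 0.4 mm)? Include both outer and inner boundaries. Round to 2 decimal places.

28.19 mm

At z = 0.4 mm: the cylinder: section is a regular 24-gon, circumradius r=4.5 (perimeter = 2·24·4.500·sin(180°/24) = 28.19 mm). Overall, the cross-section is a single solid region. Total boundary length (outer) = 28.19 mm.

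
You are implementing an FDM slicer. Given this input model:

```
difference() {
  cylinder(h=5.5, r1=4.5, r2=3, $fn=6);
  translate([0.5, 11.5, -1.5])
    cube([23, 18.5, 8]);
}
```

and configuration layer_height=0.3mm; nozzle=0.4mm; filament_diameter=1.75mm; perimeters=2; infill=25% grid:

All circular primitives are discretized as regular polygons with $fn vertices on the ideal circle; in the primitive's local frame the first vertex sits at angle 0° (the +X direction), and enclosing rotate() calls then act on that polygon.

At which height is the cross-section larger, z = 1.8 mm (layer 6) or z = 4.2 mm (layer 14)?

Layer 6 (z = 1.8): the cone: at t=0.327 of its height the radius interpolates to r₁+(r₂−r₁)t = 4.009, giving a regular 6-gon of that circumradius (area = (6/2)·4.009²·sin(360°/6) = 41.76 mm²); the cube at (0.5, 11.5) is present — its section is the full 23×18.5 rectangle (area 425.50 mm²); Subtracting the remaining from the first: starting from the cone (41.76 mm²), the 23×18.5 cube at (0.5, 11.5) misses the remaining region (no effect) — area = 41.76 mm². So its area = 41.76 mm². Layer 14 (z = 4.2): the cone (r1=4.5→r2=3) has section circumradius 3.355 here — a regular 6-gon (area = (6/2)·3.355²·sin(360°/6) = 29.24 mm²); the 23×18.5 cube at (0.5, 11.5) contributes its full rectangle (area 425.50 mm²); Subtracting the remaining from the first: starting from the cone (29.24 mm²), the 23×18.5 cube at (0.5, 11.5) misses the remaining region (no effect) — area = 29.24 mm². So its area = 29.24 mm². Layer 6 is larger (41.76 vs 29.24 mm²).

layer 6 (z = 1.8 mm)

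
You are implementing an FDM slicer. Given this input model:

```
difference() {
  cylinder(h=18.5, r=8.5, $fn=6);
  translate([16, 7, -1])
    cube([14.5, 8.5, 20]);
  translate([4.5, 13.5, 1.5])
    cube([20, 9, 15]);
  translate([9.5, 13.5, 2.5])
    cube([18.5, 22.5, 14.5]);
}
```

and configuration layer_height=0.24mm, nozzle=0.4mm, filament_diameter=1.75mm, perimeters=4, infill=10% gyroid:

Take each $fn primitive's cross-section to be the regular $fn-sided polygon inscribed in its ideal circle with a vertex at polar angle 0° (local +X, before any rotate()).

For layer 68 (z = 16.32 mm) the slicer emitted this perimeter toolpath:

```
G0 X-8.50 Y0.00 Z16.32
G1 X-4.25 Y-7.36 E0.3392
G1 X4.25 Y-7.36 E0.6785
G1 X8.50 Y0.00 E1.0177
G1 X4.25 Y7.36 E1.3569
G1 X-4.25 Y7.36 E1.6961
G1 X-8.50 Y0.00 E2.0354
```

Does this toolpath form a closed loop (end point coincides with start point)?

Start point (G0): (-8.50, 0.00). End point (last G1): the path returns to the start — closed.

yes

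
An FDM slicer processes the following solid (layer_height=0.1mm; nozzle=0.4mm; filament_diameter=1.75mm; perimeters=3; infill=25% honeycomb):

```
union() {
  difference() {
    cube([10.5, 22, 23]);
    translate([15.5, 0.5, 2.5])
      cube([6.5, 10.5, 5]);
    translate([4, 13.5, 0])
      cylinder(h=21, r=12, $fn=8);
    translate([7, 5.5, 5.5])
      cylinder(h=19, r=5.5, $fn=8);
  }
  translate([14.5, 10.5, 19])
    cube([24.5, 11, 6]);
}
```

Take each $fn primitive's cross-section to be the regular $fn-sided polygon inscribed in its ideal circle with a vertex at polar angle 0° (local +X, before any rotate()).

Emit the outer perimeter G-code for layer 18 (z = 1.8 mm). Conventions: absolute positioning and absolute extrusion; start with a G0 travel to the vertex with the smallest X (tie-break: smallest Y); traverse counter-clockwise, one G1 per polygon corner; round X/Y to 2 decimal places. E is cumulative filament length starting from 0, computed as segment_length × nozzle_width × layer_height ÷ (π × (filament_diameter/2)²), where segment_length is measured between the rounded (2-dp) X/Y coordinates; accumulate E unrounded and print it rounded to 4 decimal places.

G0 X0.00 Y0.00 Z1.80
G1 X10.50 Y0.00 E0.1746
G1 X10.50 Y4.19 E0.2443
G1 X4.00 Y1.50 E0.3613
G1 X0.00 Y3.16 E0.4333
G1 X0.00 Y0.00 E0.4859

At z = 1.8 mm: the cube is present — its section is the full 10.5×22 rectangle; the cube at (15.5, 0.5) does not reach this height (z outside [2.5, 7.5]); the r=12 cylinder at (4, 13.5) gives a regular 8-gon of circumradius 12 (constant along its height); the cylinder at (7, 5.5) is not intersected at this z (z outside [5.5, 24.5]); Taking the first minus the rest: starting from the 10.5×22 cube, the r=12 cylinder at (4, 13.5) partially overlaps it — only the 203.19 mm² overlap (of its 407.29 mm²) is removed, clipping the outline — 1 connected region; the cube at (14.5, 10.5) is not intersected at this z (z outside [19, 25]); Taking the union: only the result so far is present, so the union is just that shape — 1 connected region. The outline is a single polygon with 5 vertices. Extrusion per mm of travel: 0.4 × 0.1 / (π × 0.875²) = 0.016630. Accumulating E over each segment gives final E = 0.4859.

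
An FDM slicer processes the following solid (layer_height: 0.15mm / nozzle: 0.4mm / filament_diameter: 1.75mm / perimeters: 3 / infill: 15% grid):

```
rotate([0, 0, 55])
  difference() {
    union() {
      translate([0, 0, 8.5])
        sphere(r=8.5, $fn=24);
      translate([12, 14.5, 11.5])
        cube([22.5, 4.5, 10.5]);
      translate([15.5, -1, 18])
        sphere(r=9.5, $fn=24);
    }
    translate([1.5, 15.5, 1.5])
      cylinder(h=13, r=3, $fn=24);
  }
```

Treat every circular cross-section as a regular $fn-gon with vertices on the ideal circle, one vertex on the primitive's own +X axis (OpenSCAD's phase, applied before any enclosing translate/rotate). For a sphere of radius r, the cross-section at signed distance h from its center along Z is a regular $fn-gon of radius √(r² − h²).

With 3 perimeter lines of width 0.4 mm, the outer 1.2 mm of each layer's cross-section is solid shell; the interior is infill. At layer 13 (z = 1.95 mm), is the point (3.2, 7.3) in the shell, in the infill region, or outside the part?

outside

At z = 1.95 mm: the r=8.5 sphere slices to a regular 24-gon of circumradius 5.417 (√(r²−h²) with h=6.55 from center); the cube at (12, 14.5) is absent (z outside [11.5, 22]); the sphere at (15.5, -1) does not reach this height (|z−center|=16.050 > r=9.5); Combining (union): only the r=8.5 sphere is present, so the union is just that shape — 1 connected region; the cylinder at (1.5, 15.5): section is a regular 24-gon, circumradius r=3; After the difference (first − rest): starting from that combined region, the r=3 cylinder at (1.5, 15.5) misses the remaining region (no effect) — 1 connected region; (whole slice rotated 55° about Z — lengths, areas and connectivity unchanged). Overall, the cross-section is a single solid region. Undo the 55° rotation: the query point maps to (7.815, 1.566) in the un-rotated model frame. The nearest boundary edge runs (5.23, 1.40)→(5.42, 0.00); distance from the point to it = 2.58 mm. The point is not inside any of the regions above, so it lies outside the cross-section (2.58 mm from the nearest boundary).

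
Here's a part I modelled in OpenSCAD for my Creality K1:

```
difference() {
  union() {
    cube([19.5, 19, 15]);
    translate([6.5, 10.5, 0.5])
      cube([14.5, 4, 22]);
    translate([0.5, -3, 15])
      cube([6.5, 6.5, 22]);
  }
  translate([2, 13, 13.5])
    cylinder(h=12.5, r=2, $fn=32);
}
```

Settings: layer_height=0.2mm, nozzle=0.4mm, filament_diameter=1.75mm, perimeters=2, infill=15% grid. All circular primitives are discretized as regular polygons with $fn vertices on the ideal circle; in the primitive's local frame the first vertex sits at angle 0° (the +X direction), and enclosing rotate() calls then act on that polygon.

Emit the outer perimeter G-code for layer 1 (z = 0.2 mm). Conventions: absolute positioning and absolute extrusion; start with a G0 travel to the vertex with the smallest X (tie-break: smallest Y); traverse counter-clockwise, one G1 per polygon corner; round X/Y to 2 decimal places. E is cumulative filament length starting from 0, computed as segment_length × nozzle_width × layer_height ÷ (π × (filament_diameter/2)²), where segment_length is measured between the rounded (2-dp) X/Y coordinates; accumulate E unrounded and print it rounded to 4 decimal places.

G0 X0.00 Y0.00 Z0.20
G1 X19.50 Y0.00 E0.6486
G1 X19.50 Y19.00 E1.2805
G1 X0.00 Y19.00 E1.9291
G1 X0.00 Y0.00 E2.5610

At z = 0.2 mm: the cube is present — its section is the full 19.5×19 rectangle; the cube at (6.5, 10.5) is absent (z outside [0.5, 22.5]); the cube at (0.5, -3) does not reach this height (z outside [15, 37]); Combining (union): only the 19.5×19 cube is present, so the union is just that shape — 1 connected region; the cylinder at (2, 13) is absent (z outside [13.5, 26]); After the difference (first − rest): none of the subtracted shapes is present at this height, so the result so far is unchanged — 1 connected region. The outline is a single polygon with 4 vertices. Extrusion per mm of travel: 0.4 × 0.2 / (π × 0.875²) = 0.033260. Accumulating E over each segment gives final E = 2.5610.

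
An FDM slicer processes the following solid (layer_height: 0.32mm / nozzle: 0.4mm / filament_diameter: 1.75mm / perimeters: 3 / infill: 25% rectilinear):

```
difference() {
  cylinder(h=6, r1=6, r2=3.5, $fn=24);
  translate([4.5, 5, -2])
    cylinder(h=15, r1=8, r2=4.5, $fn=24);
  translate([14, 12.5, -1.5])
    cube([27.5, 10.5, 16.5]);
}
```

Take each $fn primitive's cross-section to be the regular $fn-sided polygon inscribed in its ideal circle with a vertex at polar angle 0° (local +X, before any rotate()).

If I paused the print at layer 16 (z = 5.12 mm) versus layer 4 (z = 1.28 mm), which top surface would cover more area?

Layer 16 (z = 5.12): the cone (r1=6→r2=3.5) has section circumradius 3.867 here — a regular 24-gon (area = (24/2)·3.867²·sin(360°/24) = 46.44 mm²); the cone at (4.5, 5) (r1=8→r2=4.5) has section circumradius 6.339 here — a regular 24-gon (area = (24/2)·6.339²·sin(360°/24) = 124.79 mm²); the cube at (14, 12.5) (footprint 27.5×10.5) is included at this height (area 288.75 mm²); Subtracting the remaining from the first: starting from the cone (46.44 mm²), the cone at (4.5, 5) partially overlaps it — only the 17.13 mm² overlap (of its 124.79 mm²) is removed, clipping the outline; the 27.5×10.5 cube at (14, 12.5) misses the remaining region (no effect) — area = 29.30 mm². So its area = 29.30 mm². Layer 4 (z = 1.28): the cone (r1=6→r2=3.5) has section circumradius 5.467 here — a regular 24-gon (area = (24/2)·5.467²·sin(360°/24) = 92.82 mm²); the cone at (4.5, 5) (r1=8→r2=4.5) has section circumradius 7.235 here — a regular 24-gon (area = (24/2)·7.235²·sin(360°/24) = 162.56 mm²); the 27.5×10.5 cube at (14, 12.5) contributes its full rectangle (area 288.75 mm²); After the difference (first − rest): starting from the cone (92.82 mm²), the cone at (4.5, 5) partially overlaps it — only the 43.61 mm² overlap (of its 162.56 mm²) is removed, clipping the outline; the 27.5×10.5 cube at (14, 12.5) misses the remaining region (no effect) — area = 49.21 mm². So its area = 49.21 mm². Layer 4 is larger (49.21 vs 29.30 mm²).

layer 4 (z = 1.28 mm)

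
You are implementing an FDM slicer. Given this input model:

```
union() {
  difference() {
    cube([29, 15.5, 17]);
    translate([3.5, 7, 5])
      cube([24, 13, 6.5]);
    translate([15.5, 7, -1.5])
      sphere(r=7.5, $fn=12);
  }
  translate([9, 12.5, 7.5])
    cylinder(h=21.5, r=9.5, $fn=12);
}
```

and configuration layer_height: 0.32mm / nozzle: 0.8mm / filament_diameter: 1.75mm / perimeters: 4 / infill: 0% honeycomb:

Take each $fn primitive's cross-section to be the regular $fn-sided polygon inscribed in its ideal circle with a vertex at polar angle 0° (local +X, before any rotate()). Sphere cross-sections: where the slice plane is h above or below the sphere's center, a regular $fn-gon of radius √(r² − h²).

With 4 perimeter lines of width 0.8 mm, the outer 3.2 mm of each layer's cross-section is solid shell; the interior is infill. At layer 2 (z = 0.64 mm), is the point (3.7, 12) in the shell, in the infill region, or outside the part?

At z = 0.64 mm: the cube is present — its section is the full 29×15.5 rectangle; the cube at (3.5, 7) is absent (z outside [5, 11.5]); the sphere at (15.5, 7): section is a regular 12-gon, circumradius = √(r²−h²) = √(7.5²−2.14²) = 7.188; Taking the first minus the rest: starting from the 29×15.5 cube, the r=7.5 sphere at (15.5, 7) partially overlaps it — only the 154.88 mm² overlap (of its 155.01 mm²) is removed, clipping the outline — 1 connected region; the cylinder at (9, 12.5) does not reach this height (z outside [7.5, 29]); Taking the union: only that combined region is present, so the union is just that shape — 1 connected region. Overall, the cross-section is a single solid region. The nearest boundary edge runs (0.00, 15.50)→(29.00, 15.50); distance from the point to it = 3.50 mm. The point is inside the cross-section and 3.50 mm from the nearest boundary — more than the 3.2 mm shell width (4 × 0.8), so it's in the infill interior.

infill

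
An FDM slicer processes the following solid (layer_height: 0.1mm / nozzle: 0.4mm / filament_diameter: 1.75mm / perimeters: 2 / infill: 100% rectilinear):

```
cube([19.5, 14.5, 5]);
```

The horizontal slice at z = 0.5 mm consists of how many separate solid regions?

1

At z = 0.5 mm: the 19.5×14.5 cube contributes its full rectangle. The result has 1 disconnected region.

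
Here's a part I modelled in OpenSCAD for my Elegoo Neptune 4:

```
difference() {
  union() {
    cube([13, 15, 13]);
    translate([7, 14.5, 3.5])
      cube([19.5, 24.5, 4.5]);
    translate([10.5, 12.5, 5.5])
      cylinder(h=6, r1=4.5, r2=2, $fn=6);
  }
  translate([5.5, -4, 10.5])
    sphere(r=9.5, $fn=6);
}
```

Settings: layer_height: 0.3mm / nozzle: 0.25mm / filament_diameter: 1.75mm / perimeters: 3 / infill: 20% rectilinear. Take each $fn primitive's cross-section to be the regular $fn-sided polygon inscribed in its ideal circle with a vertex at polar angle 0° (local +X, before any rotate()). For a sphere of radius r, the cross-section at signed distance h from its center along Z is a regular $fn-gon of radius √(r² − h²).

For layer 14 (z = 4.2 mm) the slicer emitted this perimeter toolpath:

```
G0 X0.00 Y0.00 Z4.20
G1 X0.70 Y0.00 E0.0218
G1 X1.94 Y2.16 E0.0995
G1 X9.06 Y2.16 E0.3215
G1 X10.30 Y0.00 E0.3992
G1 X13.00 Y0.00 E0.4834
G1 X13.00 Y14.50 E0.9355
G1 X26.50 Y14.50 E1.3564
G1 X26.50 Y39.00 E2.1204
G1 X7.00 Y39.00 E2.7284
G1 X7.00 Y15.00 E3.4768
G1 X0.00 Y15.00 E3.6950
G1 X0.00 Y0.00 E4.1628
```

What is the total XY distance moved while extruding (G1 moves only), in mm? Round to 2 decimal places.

Sum the Euclidean lengths of each G1 segment: total = 133.50 mm.

133.50 mm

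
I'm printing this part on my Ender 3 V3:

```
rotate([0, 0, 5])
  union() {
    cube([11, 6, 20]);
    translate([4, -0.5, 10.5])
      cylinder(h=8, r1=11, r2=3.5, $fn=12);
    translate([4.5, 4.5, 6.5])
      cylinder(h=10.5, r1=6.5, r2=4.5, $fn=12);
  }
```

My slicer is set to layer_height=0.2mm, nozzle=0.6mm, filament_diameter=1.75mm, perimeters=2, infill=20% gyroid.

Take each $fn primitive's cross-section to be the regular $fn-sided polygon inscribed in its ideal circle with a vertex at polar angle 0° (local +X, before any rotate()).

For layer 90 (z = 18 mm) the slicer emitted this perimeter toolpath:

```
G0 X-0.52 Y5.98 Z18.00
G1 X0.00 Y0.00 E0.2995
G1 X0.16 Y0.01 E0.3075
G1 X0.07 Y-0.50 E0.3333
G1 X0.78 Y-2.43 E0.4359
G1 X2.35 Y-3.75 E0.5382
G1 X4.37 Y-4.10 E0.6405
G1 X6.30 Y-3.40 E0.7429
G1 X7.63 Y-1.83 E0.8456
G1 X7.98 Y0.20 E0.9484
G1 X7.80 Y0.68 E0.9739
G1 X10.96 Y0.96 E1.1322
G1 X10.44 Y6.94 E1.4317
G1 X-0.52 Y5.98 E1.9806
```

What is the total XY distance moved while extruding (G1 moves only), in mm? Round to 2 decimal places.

39.70 mm

Sum the Euclidean lengths of each G1 segment: total = 39.70 mm.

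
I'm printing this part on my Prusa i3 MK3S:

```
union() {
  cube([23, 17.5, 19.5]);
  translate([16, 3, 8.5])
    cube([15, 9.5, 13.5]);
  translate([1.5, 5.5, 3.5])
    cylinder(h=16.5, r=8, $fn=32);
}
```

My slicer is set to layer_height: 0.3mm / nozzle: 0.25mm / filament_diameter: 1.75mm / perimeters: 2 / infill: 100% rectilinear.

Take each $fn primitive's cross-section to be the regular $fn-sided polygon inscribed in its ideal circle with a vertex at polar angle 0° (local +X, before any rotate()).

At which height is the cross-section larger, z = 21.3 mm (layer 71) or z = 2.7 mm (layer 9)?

layer 9 (z = 2.7 mm)

Layer 71 (z = 21.3): the cube is absent (z outside [0, 19.5]); the 15×9.5 cube at (16, 3) contributes its full rectangle (area 142.50 mm²); the cylinder at (1.5, 5.5) does not reach this height (z outside [3.5, 20]); Taking the union: only the 15×9.5 cube at (16, 3) is present, so the union is just that shape — area = 142.50 mm². So its area = 142.50 mm². Layer 9 (z = 2.7): the cube is present — its section is the full 23×17.5 rectangle (area 402.50 mm²); the cube at (16, 3) is absent (z outside [8.5, 22]); the cylinder at (1.5, 5.5) is absent (z outside [3.5, 20]); Merging all regions: only the 23×17.5 cube is present, so the union is just that shape — area = 402.50 mm². So its area = 402.50 mm². Layer 9 is larger (402.50 vs 142.50 mm²).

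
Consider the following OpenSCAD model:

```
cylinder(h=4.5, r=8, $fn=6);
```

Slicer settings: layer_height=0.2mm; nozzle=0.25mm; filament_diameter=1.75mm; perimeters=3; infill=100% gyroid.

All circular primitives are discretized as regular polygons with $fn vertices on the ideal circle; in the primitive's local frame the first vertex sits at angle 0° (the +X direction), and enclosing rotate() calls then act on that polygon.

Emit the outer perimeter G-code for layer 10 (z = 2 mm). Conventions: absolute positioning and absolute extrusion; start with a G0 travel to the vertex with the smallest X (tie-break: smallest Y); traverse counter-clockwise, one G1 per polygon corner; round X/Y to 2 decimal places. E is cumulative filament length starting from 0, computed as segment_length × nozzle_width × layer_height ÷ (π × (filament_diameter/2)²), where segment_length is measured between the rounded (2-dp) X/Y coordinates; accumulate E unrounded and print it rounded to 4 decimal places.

At z = 2 mm: the r=8 cylinder gives a regular 6-gon of circumradius 8 (constant along its height). The outline is a single polygon with 6 vertices. Extrusion per mm of travel: 0.25 × 0.2 / (π × 0.875²) = 0.020788. Accumulating E over each segment gives final E = 0.9979.

G0 X-8.00 Y0.00 Z2.00
G1 X-4.00 Y-6.93 E0.1663
G1 X4.00 Y-6.93 E0.3326
G1 X8.00 Y0.00 E0.4990
G1 X4.00 Y6.93 E0.6653
G1 X-4.00 Y6.93 E0.8316
G1 X-8.00 Y0.00 E0.9979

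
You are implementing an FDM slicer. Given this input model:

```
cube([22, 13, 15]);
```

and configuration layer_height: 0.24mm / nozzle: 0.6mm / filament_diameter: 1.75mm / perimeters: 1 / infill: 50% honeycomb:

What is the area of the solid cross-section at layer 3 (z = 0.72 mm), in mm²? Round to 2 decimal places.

At z = 0.72 mm: the cube is present — its section is the full 22×13 rectangle (area 286.00 mm²). Overall, the cross-section is a single solid region. Net area = 286.00 mm².

286.00 mm²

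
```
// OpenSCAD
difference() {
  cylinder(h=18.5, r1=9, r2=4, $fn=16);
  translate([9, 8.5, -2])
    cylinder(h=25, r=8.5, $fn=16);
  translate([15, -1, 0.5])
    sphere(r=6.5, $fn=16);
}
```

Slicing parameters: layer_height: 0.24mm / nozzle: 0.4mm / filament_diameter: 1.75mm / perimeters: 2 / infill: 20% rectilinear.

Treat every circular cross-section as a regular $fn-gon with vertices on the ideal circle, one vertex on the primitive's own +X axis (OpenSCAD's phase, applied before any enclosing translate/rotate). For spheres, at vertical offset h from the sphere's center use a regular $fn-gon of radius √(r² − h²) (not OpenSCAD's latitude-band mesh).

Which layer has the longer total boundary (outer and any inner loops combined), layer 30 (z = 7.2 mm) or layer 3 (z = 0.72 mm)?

Layer 30 (z = 7.2): the cone: at t=0.389 of its height the radius interpolates to r₁+(r₂−r₁)t = 7.054, giving a regular 16-gon of that circumradius (perimeter = 2·16·7.054·sin(180°/16) = 44.04 mm); the r=8.5 cylinder at (9, 8.5) contributes a regular 16-gon of circumradius 8.5 (perimeter = 2·16·8.500·sin(180°/16) = 53.06 mm); the sphere at (15, -1) does not reach this height (|z−center|=6.700 > r=6.5); Taking the first minus the rest: starting from the cone, the r=8.5 cylinder at (9, 8.5) partially overlaps it — only the 18.27 mm² overlap (of its 221.19 mm²) is removed, clipping the outline — boundary = 43.84 mm. So its perimeter = 43.84 mm. Layer 3 (z = 0.72): the cone: at t=0.039 of its height the radius interpolates to r₁+(r₂−r₁)t = 8.805, giving a regular 16-gon of that circumradius (perimeter = 2·16·8.805·sin(180°/16) = 54.97 mm); the r=8.5 cylinder at (9, 8.5) contributes a regular 16-gon of circumradius 8.5 (perimeter = 2·16·8.500·sin(180°/16) = 53.06 mm); the sphere at (15, -1): section is a regular 16-gon, circumradius = √(r²−h²) = √(6.5²−0.22²) = 6.496 (perimeter = 2·16·6.496·sin(180°/16) = 40.56 mm); Taking the first minus the rest: starting from the cone, the r=8.5 cylinder at (9, 8.5) partially overlaps it — only the 38.01 mm² overlap (of its 221.19 mm²) is removed, clipping the outline; the r=6.5 sphere at (15, -1) partially overlaps it — only the 0.12 mm² overlap (of its 129.20 mm²) is removed, clipping the outline — boundary = 55.01 mm. So its perimeter = 55.01 mm. Layer 3 is larger (55.01 vs 43.84 mm).

layer 3 (z = 0.72 mm)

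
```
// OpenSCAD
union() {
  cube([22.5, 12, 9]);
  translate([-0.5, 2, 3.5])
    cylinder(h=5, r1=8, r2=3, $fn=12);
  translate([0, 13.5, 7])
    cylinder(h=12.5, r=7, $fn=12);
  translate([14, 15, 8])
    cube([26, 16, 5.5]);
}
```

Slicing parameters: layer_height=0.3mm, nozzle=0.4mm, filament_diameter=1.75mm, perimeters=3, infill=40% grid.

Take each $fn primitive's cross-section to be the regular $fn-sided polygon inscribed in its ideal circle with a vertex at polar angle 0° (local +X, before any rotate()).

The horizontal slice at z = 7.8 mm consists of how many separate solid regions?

At z = 7.8 mm: the cube (footprint 22.5×12) is included at this height; the cone at (-0.5, 2): at t=0.860 of its height the radius interpolates to r₁+(r₂−r₁)t = 3.700, giving a regular 12-gon of that circumradius; the cylinder at (0, 13.5): section is a regular 12-gon, circumradius r=7; the cube at (14, 15) does not reach this height (z outside [8, 13.5]); Combining (union): the regions partially overlap (shared area 40.86 mm²), so overlapping operands fuse into one piece — 1 connected region. The result has 1 disconnected region.

1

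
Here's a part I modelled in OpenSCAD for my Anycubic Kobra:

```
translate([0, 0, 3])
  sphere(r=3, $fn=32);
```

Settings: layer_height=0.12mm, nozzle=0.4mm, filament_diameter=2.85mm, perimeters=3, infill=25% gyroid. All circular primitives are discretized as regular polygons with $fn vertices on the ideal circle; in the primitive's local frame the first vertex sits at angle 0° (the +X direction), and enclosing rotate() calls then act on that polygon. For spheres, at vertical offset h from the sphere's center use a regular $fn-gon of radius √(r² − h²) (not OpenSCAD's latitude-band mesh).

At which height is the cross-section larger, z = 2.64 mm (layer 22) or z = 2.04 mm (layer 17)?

layer 22 (z = 2.64 mm)

Layer 22 (z = 2.64): the sphere: section is a regular 32-gon, circumradius = √(r²−h²) = √(3²−0.36²) = 2.978 (area = (32/2)·2.978²·sin(360°/32) = 27.69 mm²). So its area = 27.69 mm². Layer 17 (z = 2.04): the sphere: section is a regular 32-gon, circumradius = √(r²−h²) = √(3²−0.96²) = 2.842 (area = (32/2)·2.842²·sin(360°/32) = 25.22 mm²). So its area = 25.22 mm². Layer 22 is larger (27.69 vs 25.22 mm²).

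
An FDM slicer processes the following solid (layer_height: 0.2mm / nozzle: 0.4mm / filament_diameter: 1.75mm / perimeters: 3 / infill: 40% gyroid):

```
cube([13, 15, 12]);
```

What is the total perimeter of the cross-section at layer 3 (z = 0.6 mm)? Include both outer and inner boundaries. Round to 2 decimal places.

56.00 mm

At z = 0.6 mm: the cube (footprint 13×15) is included at this height (perimeter 56.00 mm). Overall, the cross-section is a single solid region. Total boundary length (outer) = 56.00 mm.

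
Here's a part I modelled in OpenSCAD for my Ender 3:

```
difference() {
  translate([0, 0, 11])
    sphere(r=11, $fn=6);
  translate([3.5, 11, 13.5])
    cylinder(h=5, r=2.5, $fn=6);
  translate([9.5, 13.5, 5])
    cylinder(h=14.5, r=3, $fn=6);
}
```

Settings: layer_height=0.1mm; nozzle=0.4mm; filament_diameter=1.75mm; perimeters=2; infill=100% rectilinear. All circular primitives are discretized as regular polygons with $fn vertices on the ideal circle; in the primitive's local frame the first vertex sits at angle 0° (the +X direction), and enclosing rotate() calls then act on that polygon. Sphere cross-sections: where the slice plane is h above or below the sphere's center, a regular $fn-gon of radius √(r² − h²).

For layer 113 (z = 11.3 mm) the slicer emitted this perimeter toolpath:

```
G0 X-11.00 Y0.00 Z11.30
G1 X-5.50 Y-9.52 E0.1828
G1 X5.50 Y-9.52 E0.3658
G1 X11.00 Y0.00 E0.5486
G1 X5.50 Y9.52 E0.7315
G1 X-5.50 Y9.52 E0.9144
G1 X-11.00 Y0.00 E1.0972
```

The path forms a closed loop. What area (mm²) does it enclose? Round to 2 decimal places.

Apply the shoelace formula to the sequence of (X, Y) vertices; enclosed area = 314.16 mm².

314.16 mm²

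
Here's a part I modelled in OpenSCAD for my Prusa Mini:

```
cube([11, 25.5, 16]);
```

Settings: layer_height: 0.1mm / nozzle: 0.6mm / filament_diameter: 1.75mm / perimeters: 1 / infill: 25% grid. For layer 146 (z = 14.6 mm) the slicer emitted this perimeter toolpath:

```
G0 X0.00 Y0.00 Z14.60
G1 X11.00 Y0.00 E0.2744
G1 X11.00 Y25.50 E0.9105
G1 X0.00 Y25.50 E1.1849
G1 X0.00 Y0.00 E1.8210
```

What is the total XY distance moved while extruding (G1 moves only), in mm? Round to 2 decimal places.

Sum the Euclidean lengths of each G1 segment: total = 73.00 mm.

73.00 mm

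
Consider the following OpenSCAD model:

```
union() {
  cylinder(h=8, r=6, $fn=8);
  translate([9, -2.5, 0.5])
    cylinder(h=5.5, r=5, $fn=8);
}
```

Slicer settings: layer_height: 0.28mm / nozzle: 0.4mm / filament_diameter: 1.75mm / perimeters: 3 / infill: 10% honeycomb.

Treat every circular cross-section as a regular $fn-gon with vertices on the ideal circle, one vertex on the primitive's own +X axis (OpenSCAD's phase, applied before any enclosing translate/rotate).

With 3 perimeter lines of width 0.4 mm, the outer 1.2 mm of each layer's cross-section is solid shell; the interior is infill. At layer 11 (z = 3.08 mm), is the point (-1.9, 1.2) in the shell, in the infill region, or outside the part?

At z = 3.08 mm: the r=6 cylinder contributes a regular 8-gon of circumradius 6; the r=5 cylinder at (9, -2.5) gives a regular 8-gon of circumradius 5 (constant along its height); Merging all regions: the regions partially overlap (shared area 3.53 mm²), so overlapping operands fuse into one piece — 1 connected region. Overall, the cross-section is a single solid region. The nearest boundary edge runs (-6.00, 0.00)→(-4.24, 4.24); distance from the point to it = 3.33 mm. The point is inside the cross-section and 3.33 mm from the nearest boundary — more than the 1.2 mm shell width (3 × 0.4), so it's in the infill interior.

infill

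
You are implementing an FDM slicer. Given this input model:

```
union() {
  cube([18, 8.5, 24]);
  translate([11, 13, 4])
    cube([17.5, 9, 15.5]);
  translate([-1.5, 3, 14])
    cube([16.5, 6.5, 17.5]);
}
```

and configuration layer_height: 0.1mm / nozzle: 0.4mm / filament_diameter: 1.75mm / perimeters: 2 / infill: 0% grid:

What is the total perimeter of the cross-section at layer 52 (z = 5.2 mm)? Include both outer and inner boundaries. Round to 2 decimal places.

106.00 mm

At z = 5.2 mm: the 18×8.5 cube contributes its full rectangle (perimeter 53.00 mm); the cube at (11, 13) (footprint 17.5×9) is included at this height (perimeter 53.00 mm); the cube at (-1.5, 3) is not intersected at this z (z outside [14, 31.5]); Merging all regions: the 2 present regions are separate (no shared area or edge), so areas and boundary lengths simply add and each stays a separate island — boundary = 106.00 mm. Overall, the cross-section has 2 separate islands. Total boundary length (outer) = 106.00 mm.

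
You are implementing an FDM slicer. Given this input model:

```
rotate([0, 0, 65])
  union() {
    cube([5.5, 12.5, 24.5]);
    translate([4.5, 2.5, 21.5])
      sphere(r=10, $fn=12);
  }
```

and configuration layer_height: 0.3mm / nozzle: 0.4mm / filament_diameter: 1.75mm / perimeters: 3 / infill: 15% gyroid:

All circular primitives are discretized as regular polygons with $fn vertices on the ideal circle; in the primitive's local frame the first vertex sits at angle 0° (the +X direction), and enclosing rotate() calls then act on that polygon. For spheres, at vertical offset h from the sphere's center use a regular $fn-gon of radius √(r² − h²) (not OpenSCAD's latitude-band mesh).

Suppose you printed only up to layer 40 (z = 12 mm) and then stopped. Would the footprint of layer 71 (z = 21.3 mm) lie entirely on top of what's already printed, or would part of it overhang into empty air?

part overhangs

Compare the two slices. At z = 12: the cube (footprint 5.5×12.5) is included at this height (area 68.75 mm²); the r=10 sphere at (4.5, 2.5) contributes a regular 12-gon of circumradius √(10²−9.5²) = 3.122 (area = (12/2)·3.122²·sin(360°/12) = 29.25 mm²); Taking the union: the regions partially overlap — summed areas 98.00 mm² minus the doubly-counted overlap 19.45 mm² gives 78.55 mm² — area = 78.55 mm²; (rotated 65° about Z; rotation is an isometry so areas/perimeters/island counts are preserved). At z = 21.3: the cube (footprint 5.5×12.5) is included at this height (area 68.75 mm²); the sphere at (4.5, 2.5): section is a regular 12-gon, circumradius = √(r²−h²) = √(10²−0.2²) = 9.998 (area = (12/2)·9.998²·sin(360°/12) = 299.88 mm²); Taking the union: the regions partially overlap — summed areas 368.63 mm² minus the doubly-counted overlap 65.89 mm² gives 302.74 mm² — area = 302.74 mm²; (rotated 65° about Z; rotation is an isometry so areas/perimeters/island counts are preserved). Checking containment: at z = 21.3 the cross-section extends beyond the z = 12 cross-section by about 224.19 mm².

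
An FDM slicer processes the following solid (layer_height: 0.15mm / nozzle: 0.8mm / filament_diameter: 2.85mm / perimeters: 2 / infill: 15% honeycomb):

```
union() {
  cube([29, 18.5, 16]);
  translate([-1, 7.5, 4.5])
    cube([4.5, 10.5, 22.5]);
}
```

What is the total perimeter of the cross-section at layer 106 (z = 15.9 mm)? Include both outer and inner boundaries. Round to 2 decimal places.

At z = 15.9 mm: the 29×18.5 cube contributes its full rectangle (perimeter 95.00 mm); the 4.5×10.5 cube at (-1, 7.5) contributes its full rectangle (perimeter 30.00 mm); Merging all regions: the regions partially overlap (shared area 36.75 mm²), so the edge portions inside another operand are dropped and the merged outline is re-measured after clipping — boundary = 97.00 mm. Overall, the cross-section is a single solid region. Total boundary length (outer) = 97.00 mm.

97.00 mm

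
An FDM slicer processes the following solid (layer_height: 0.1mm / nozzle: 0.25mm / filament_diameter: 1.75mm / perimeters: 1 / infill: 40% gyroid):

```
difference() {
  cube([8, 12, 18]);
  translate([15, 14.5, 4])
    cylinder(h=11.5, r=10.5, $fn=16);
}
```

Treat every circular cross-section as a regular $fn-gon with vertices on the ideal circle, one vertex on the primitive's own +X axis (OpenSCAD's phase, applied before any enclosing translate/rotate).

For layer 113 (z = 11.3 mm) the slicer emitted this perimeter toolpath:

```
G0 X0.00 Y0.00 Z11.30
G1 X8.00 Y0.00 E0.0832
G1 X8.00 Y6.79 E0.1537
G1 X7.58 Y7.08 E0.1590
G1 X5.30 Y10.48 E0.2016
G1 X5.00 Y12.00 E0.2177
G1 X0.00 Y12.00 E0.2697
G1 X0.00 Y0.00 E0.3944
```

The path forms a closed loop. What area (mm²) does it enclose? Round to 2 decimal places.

86.30 mm²

Apply the shoelace formula to the sequence of (X, Y) vertices; enclosed area = 86.30 mm².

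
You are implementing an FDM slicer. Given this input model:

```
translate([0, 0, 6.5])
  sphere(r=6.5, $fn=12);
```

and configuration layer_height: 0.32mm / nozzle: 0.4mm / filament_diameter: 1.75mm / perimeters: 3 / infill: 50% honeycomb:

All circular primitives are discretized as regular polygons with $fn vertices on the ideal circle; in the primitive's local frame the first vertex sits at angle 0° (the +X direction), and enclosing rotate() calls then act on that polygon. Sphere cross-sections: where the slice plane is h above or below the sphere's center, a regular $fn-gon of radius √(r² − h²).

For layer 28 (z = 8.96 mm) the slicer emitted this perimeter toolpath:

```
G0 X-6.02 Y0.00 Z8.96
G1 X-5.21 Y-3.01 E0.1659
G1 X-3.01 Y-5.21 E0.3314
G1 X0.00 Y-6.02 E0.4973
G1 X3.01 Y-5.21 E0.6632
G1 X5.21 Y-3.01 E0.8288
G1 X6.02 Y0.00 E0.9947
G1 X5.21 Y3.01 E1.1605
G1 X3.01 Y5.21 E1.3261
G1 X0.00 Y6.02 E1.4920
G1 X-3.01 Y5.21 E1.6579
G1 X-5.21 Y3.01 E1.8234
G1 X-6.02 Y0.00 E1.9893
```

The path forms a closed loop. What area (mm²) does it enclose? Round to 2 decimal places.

108.65 mm²

Apply the shoelace formula to the sequence of (X, Y) vertices; enclosed area = 108.65 mm².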